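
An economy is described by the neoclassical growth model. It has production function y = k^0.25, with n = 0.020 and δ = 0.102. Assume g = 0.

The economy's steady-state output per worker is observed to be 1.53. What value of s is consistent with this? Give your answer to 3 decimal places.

In steady state, investment equals break-even investment: s·k^α = (n + δ)·k.
Since y* = [s/(n + δ)]^(α/(1−α)), we have s/(n + δ) = (y*)^((1−α)/α) = 1.53^3 = 3.5816.
Therefore s = 3.5816 × (n + δ) = 3.5816 × 0.122 = 0.4370.

s ≈ 0.437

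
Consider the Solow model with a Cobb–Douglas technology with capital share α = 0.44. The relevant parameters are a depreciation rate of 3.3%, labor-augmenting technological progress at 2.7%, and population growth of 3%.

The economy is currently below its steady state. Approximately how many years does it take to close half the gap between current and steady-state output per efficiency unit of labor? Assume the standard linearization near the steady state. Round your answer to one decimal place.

t_½ ≈ 13.8 years

Near the steady state the convergence rate is λ = (1 − α)(n + g + δ).
λ = (1 − 0.44) × 0.090 = 0.56 × 0.090 = 0.0504
Half-life = ln 2 / λ = 0.6931 / 0.0504 ≈ 13.75 years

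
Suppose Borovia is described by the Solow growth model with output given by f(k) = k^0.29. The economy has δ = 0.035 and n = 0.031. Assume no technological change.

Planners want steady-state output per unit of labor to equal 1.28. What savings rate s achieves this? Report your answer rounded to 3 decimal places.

At the steady state, Δk = 0, so s·k^α = (n + δ)·k.
Since y* = [s/(n + δ)]^(α/(1−α)), we have s/(n + δ) = (y*)^((1−α)/α) = 1.28^2.4483 = 1.8301.
Therefore s = 1.8301 × (n + δ) = 1.8301 × 0.066 = 0.1208.

s ≈ 0.121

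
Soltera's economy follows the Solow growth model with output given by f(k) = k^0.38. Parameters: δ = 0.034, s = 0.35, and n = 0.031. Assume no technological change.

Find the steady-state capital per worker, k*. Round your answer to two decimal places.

k* = 15.11

At the steady state, Δk = 0, so s·k^α = (n + δ)·k.
Rearranging, k^(1−α) = s / (n + δ).
k^0.62 = 0.35 / (0.031 + 0.034) = 0.35 / 0.065 = 5.3846
k* = 5.3846^(1/0.62) ≈ 15.1105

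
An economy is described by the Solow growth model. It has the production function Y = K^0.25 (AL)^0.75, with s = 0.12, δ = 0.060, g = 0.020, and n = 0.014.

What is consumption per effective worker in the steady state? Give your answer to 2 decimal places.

At the steady state, Δk = 0, so s·k^α = (n + g + δ)·k.
Rearranging, k^(1−α) = s / (n + g + δ).
k^0.75 = 0.12 / (0.014 + 0.020 + 0.060) = 0.12 / 0.094 = 1.2766
k* = 1.2766^(1/0.75) ≈ 1.3849
y* = (k*)^α = 1.3849^0.25 ≈ 1.0848
c* = (1 − s)·y* = (1 − 0.12) × 1.0848 ≈ 0.9546

c* = 0.95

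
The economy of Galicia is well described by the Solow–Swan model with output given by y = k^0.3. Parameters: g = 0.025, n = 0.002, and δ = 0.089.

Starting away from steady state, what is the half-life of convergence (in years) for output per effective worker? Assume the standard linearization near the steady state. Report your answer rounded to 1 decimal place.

Near the steady state the convergence rate is λ = (1 − α)(n + g + δ).
λ = (1 − 0.3) × 0.116 = 0.7 × 0.116 = 0.0812
Half-life = ln 2 / λ = 0.6931 / 0.0812 ≈ 8.54 years

t_½ ≈ 8.5 years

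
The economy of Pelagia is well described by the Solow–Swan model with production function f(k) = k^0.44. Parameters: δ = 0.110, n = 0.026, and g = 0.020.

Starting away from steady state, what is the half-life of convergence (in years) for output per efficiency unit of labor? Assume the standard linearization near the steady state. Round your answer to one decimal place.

Near the steady state the convergence rate is λ = (1 − α)(n + g + δ).
λ = (1 − 0.44) × 0.156 = 0.56 × 0.156 = 0.08736
Half-life = ln 2 / λ = 0.6931 / 0.08736 ≈ 7.93 years

t_½ ≈ 7.9 years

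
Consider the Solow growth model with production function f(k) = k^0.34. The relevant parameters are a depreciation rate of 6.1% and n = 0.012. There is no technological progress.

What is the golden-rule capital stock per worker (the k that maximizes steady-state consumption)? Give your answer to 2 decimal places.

k_gold ≈ 10.29

The golden rule sets f'(k) = n + δ, i.e. α·k^(α−1) = n + δ.
So k^(1−α) = α / (n + δ) = 0.34 / 0.073 = 4.6575.
k_gold = 4.6575^(1/0.66) ≈ 10.2885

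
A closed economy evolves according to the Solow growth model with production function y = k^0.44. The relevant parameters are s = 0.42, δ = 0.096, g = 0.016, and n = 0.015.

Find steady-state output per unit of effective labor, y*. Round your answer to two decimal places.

y* = 2.56

At the steady state, Δk = 0, so s·k^α = (n + g + δ)·k.
Dividing both sides by k: k^(1−α) = s / (n + g + δ).
k^0.56 = 0.42 / (0.015 + 0.016 + 0.096) = 0.42 / 0.127 = 3.3071
k* = 3.3071^(1/0.56) ≈ 8.4642
y* = (k*)^α = 8.4642^0.44 ≈ 2.5594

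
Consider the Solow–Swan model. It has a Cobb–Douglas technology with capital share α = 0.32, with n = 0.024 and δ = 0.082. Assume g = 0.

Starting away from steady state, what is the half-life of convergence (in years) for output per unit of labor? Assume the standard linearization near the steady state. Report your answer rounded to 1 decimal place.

t_½ ≈ 9.6 years

Near the steady state the convergence rate is λ = (1 − α)(n + δ).
λ = (1 − 0.32) × 0.106 = 0.68 × 0.106 = 0.07208
Half-life = ln 2 / λ = 0.6931 / 0.07208 ≈ 9.62 years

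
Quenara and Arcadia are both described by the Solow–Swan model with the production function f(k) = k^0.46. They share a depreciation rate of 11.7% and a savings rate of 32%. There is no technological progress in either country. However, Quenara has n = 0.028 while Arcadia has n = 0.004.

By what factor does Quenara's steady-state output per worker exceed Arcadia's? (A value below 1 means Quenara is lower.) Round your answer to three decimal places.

y*_Q / y*_A ≈ 0.857

Steady-state y* = [s/(n + δ)]^(α/(1−α)), so the ratio is [ (s_Q/(n + δ)_Q) / (s_A/(n + δ)_A) ]^0.8519.
s_Q/(n + δ)_Q = 0.32/0.145 = 2.2069; s_A/(n + δ)_A = 0.32/0.121 = 2.6446.
Ratio = (2.2069/2.6446)^0.8519 = 0.8345^0.8519 ≈ 0.8572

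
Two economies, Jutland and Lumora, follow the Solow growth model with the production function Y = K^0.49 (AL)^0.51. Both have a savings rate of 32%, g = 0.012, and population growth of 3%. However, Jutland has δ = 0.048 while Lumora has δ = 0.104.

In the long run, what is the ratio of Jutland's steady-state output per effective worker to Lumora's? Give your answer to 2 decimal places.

y*_J / y*_L ≈ 1.59

Steady-state y* = [s/(n + g + δ)]^(α/(1−α)), so the ratio is [ (s_J/(n + g + δ)_J) / (s_L/(n + g + δ)_L) ]^0.9608.
s_J/(n + g + δ)_J = 0.32/0.090 = 3.5556; s_L/(n + g + δ)_L = 0.32/0.146 = 2.1918.
Ratio = (3.5556/2.1918)^0.9608 = 1.6222^0.9608 ≈ 1.5917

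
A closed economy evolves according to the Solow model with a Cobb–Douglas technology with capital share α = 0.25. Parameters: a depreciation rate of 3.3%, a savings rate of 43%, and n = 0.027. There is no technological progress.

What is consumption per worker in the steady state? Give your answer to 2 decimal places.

At the steady state, Δk = 0, so s·k^α = (n + δ)·k.
Dividing both sides by k: k^(1−α) = s / (n + δ).
k^0.75 = 0.43 / (0.027 + 0.033) = 0.43 / 0.060 = 7.1667
k* = 7.1667^(1/0.75) ≈ 13.8174
y* = (k*)^α = 13.8174^0.25 ≈ 1.9280
c* = (1 − s)·y* = (1 − 0.43) × 1.9280 ≈ 1.0990

c* = 1.10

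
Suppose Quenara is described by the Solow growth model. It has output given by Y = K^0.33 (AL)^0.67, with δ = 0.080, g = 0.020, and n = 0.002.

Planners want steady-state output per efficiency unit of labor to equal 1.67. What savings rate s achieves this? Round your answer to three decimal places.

s ≈ 0.289

In steady state, investment equals break-even investment: s·k^α = (n + g + δ)·k.
Since y* = [s/(n + g + δ)]^(α/(1−α)), we have s/(n + g + δ) = (y*)^((1−α)/α) = 1.67^2.0303 = 2.8326.
Therefore s = 2.8326 × (n + g + δ) = 2.8326 × 0.102 = 0.2889.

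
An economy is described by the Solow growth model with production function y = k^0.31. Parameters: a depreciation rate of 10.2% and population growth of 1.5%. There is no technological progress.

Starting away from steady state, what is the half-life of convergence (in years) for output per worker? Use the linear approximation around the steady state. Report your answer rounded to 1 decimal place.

Near the steady state the convergence rate is λ = (1 − α)(n + δ).
λ = (1 − 0.31) × 0.117 = 0.69 × 0.117 = 0.08073
Half-life = ln 2 / λ = 0.6931 / 0.08073 ≈ 8.59 years

half-life ≈ 8.6 years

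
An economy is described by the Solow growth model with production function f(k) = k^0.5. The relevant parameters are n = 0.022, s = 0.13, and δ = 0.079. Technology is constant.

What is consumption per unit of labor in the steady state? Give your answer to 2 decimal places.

At the steady state, Δk = 0, so s·k^α = (n + δ)·k.
Dividing both sides by k: k^(1−α) = s / (n + δ).
k^0.5 = 0.13 / (0.022 + 0.079) = 0.13 / 0.101 = 1.2871
k* = 1.2871^(1/0.5) ≈ 1.6566
y* = (k*)^α = 1.6566^0.5 ≈ 1.2871
c* = (1 − s)·y* = (1 − 0.13) × 1.2871 ≈ 1.1198

c* ≈ 1.12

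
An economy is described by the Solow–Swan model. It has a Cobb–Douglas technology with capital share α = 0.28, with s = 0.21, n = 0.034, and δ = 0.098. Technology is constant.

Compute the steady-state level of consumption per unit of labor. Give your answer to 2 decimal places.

c* = 0.95

At the steady state, Δk = 0, so s·k^α = (n + δ)·k.
Dividing both sides by k: k^(1−α) = s / (n + δ).
k^0.72 = 0.21 / (0.034 + 0.098) = 0.21 / 0.132 = 1.5909
k* = 1.5909^(1/0.72) ≈ 1.9057
y* = (k*)^α = 1.9057^0.28 ≈ 1.1979
c* = (1 − s)·y* = (1 − 0.21) × 1.1979 ≈ 0.9463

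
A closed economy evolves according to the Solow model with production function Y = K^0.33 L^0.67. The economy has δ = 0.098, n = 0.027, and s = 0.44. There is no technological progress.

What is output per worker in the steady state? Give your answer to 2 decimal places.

Steady state requires s·f(k) = (n + δ)·k, i.e. s·k^α = (n + δ)·k.
Rearranging, k^(1−α) = s / (n + δ).
k^0.67 = 0.44 / (0.027 + 0.098) = 0.44 / 0.125 = 3.5200
k* = 3.5200^(1/0.67) ≈ 6.5424
y* = (k*)^α = 6.5424^0.33 ≈ 1.8586

y* ≈ 1.86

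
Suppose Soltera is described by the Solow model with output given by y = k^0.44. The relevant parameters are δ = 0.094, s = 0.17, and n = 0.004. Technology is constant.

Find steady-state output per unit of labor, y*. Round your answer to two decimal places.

y* ≈ 1.54

At the steady state, Δk = 0, so s·k^α = (n + δ)·k.
Dividing both sides by k: k^(1−α) = s / (n + δ).
k^0.56 = 0.17 / (0.004 + 0.094) = 0.17 / 0.098 = 1.7347
k* = 1.7347^(1/0.56) ≈ 2.6742
y* = (k*)^α = 2.6742^0.44 ≈ 1.5416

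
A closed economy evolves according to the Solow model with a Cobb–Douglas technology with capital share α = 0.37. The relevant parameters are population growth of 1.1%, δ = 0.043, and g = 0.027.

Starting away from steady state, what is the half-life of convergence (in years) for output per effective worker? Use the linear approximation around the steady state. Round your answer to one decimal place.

Near the steady state the convergence rate is λ = (1 − α)(n + g + δ).
λ = (1 − 0.37) × 0.081 = 0.63 × 0.081 = 0.05103
Half-life = ln 2 / λ = 0.6931 / 0.05103 ≈ 13.58 years

half-life ≈ 13.6 years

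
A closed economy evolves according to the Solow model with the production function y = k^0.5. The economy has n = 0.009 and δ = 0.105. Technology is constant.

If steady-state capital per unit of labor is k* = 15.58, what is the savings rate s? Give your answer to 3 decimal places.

s ≈ 0.450

In steady state, investment equals break-even investment: s·k^α = (n + δ)·k.
So s / (n + δ) = (k*)^(1−α) = 15.58^0.5 = 3.9472.
Therefore s = 3.9472 × (n + δ) = 3.9472 × 0.114 = 0.4500.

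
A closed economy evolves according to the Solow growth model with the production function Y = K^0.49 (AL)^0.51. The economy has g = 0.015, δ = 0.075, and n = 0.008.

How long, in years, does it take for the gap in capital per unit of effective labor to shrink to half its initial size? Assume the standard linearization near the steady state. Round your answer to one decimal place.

t_½ ≈ 13.9 years

Near the steady state the convergence rate is λ = (1 − α)(n + g + δ).
λ = (1 − 0.49) × 0.098 = 0.51 × 0.098 = 0.04998
Half-life = ln 2 / λ = 0.6931 / 0.04998 ≈ 13.87 years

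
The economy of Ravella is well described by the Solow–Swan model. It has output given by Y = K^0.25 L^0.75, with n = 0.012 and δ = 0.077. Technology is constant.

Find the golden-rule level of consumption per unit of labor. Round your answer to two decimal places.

At the golden rule, f'(k) = n + δ, so α·k^(α−1) = n + δ and k_gold = (α/(n + δ))^(1/(1−α)).
k_gold = (0.25/0.089)^(1/0.75) = 2.8090^1.3333 ≈ 3.9633
c_gold = f(k_gold) − (n + δ)·k_gold = 1.4110 − 0.089×3.9633 ≈ 1.0583

c_gold ≈ 1.06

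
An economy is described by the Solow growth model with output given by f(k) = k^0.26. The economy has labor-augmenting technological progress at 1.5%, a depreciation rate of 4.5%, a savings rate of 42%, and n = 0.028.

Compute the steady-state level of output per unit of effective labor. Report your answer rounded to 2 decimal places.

y* = 1.73

Steady state requires s·f(k) = (n + g + δ)·k, i.e. s·k^α = (n + g + δ)·k.
Rearranging, k^(1−α) = s / (n + g + δ).
k^0.74 = 0.42 / (0.028 + 0.015 + 0.045) = 0.42 / 0.088 = 4.7727
k* = 4.7727^(1/0.74) ≈ 8.2651
y* = (k*)^α = 8.2651^0.26 ≈ 1.7317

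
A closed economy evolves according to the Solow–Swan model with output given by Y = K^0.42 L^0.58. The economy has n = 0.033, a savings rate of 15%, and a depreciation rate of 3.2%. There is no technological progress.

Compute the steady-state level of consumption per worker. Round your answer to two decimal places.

c* = 1.56

Steady state requires s·f(k) = (n + δ)·k, i.e. s·k^α = (n + δ)·k.
Rearranging, k^(1−α) = s / (n + δ).
k^0.58 = 0.15 / (0.033 + 0.032) = 0.15 / 0.065 = 2.3077
k* = 2.3077^(1/0.58) ≈ 4.2284
y* = (k*)^α = 4.2284^0.42 ≈ 1.8323
c* = (1 − s)·y* = (1 − 0.15) × 1.8323 ≈ 1.5575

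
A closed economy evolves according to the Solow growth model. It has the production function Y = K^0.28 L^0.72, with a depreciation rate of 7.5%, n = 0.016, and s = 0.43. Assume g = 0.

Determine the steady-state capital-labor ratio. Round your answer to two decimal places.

At the steady state, Δk = 0, so s·k^α = (n + δ)·k.
Rearranging, k^(1−α) = s / (n + δ).
k^0.72 = 0.43 / (0.016 + 0.075) = 0.43 / 0.091 = 4.7253
k* = 4.7253^(1/0.72) ≈ 8.6439

k* = 8.64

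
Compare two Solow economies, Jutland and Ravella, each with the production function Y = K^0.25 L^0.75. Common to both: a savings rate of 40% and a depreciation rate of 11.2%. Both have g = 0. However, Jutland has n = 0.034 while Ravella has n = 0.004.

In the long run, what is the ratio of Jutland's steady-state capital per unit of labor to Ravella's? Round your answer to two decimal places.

k*_J / k*_R ≈ 0.74

Steady-state k* = [s/(n + δ)]^(1/(1−α)), so the ratio is [ (s_J/(n + δ)_J) / (s_R/(n + δ)_R) ]^1.3333.
s_J/(n + δ)_J = 0.40/0.146 = 2.7397; s_R/(n + δ)_R = 0.40/0.116 = 3.4483.
Ratio = (2.7397/3.4483)^1.3333 = 0.7945^1.3333 ≈ 0.7359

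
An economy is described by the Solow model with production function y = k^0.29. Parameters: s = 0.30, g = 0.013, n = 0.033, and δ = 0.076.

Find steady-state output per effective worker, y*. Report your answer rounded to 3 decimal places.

Steady state requires s·f(k) = (n + g + δ)·k, i.e. s·k^α = (n + g + δ)·k.
Rearranging, k^(1−α) = s / (n + g + δ).
k^0.71 = 0.30 / (0.033 + 0.013 + 0.076) = 0.30 / 0.122 = 2.4590
k* = 2.4590^(1/0.71) ≈ 3.5511
y* = (k*)^α = 3.5511^0.29 ≈ 1.4441

y* ≈ 1.444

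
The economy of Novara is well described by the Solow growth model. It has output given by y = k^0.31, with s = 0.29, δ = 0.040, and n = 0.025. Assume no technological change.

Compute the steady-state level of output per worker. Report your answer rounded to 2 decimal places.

Steady state requires s·f(k) = (n + δ)·k, i.e. s·k^α = (n + δ)·k.
Dividing both sides by k: k^(1−α) = s / (n + δ).
k^0.69 = 0.29 / (0.025 + 0.040) = 0.29 / 0.065 = 4.4615
k* = 4.4615^(1/0.69) ≈ 8.7353
y* = (k*)^α = 8.7353^0.31 ≈ 1.9579

y* ≈ 1.96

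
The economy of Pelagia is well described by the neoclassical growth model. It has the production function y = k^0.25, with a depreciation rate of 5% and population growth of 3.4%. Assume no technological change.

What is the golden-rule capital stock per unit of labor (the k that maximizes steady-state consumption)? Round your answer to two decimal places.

k_gold ≈ 4.28

The golden rule sets f'(k) = n + δ, i.e. α·k^(α−1) = n + δ.
So k^(1−α) = α / (n + δ) = 0.25 / 0.084 = 2.9762.
k_gold = 2.9762^(1/0.75) ≈ 4.2810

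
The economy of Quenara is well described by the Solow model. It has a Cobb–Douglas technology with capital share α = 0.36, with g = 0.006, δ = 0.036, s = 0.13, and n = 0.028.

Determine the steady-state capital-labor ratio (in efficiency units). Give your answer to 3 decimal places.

k* = 2.631

Steady state requires s·f(k) = (n + g + δ)·k, i.e. s·k^α = (n + g + δ)·k.
Dividing both sides by k: k^(1−α) = s / (n + g + δ).
k^0.64 = 0.13 / (0.028 + 0.006 + 0.036) = 0.13 / 0.070 = 1.8571
k* = 1.8571^(1/0.64) ≈ 2.6306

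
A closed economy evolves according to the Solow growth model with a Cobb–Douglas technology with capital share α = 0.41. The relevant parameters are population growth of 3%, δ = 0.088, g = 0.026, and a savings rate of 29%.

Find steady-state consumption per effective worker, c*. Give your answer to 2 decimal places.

In steady state, investment equals break-even investment: s·k^α = (n + g + δ)·k.
Rearranging, k^(1−α) = s / (n + g + δ).
k^0.59 = 0.29 / (0.030 + 0.026 + 0.088) = 0.29 / 0.144 = 2.0139
k* = 2.0139^(1/0.59) ≈ 3.2758
y* = (k*)^α = 3.2758^0.41 ≈ 1.6266
c* = (1 − s)·y* = (1 − 0.29) × 1.6266 ≈ 1.1549

c* = 1.15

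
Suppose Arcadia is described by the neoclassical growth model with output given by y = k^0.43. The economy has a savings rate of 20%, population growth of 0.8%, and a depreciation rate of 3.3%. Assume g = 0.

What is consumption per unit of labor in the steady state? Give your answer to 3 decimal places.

In steady state, investment equals break-even investment: s·k^α = (n + δ)·k.
Rearranging, k^(1−α) = s / (n + δ).
k^0.57 = 0.20 / (0.008 + 0.033) = 0.20 / 0.041 = 4.8780
k* = 4.8780^(1/0.57) ≈ 16.1228
y* = (k*)^α = 16.1228^0.43 ≈ 3.3052
c* = (1 − s)·y* = (1 − 0.20) × 3.3052 ≈ 2.6442

c* ≈ 2.644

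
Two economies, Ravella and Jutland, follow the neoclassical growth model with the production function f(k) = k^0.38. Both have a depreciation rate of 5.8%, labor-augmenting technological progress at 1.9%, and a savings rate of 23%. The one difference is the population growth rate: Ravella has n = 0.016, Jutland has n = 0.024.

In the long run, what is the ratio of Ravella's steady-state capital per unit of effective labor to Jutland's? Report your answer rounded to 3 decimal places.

ratio ≈ 1.142

Steady-state k* = [s/(n + g + δ)]^(1/(1−α)), so the ratio is [ (s_R/(n + g + δ)_R) / (s_J/(n + g + δ)_J) ]^1.6129.
s_R/(n + g + δ)_R = 0.23/0.093 = 2.4731; s_J/(n + g + δ)_J = 0.23/0.101 = 2.2772.
Ratio = (2.4731/2.2772)^1.6129 = 1.0860^1.6129 ≈ 1.1423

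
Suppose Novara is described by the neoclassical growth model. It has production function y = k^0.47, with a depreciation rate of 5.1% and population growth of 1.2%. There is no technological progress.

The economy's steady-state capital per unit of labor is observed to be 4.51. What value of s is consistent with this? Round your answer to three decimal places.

s ≈ 0.140

In steady state, investment equals break-even investment: s·k^α = (n + δ)·k.
So s / (n + δ) = (k*)^(1−α) = 4.51^0.53 = 2.2218.
Therefore s = 2.2218 × (n + δ) = 2.2218 × 0.063 = 0.1400.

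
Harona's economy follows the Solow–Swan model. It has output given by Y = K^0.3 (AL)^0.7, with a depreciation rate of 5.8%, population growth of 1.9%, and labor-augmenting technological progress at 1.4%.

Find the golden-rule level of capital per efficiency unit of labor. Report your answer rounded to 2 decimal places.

k_gold ≈ 5.50

The golden rule sets f'(k) = n + g + δ, i.e. α·k^(α−1) = n + g + δ.
So k^(1−α) = α / (n + g + δ) = 0.3 / 0.091 = 3.2967.
k_gold = 3.2967^(1/0.7) ≈ 5.4968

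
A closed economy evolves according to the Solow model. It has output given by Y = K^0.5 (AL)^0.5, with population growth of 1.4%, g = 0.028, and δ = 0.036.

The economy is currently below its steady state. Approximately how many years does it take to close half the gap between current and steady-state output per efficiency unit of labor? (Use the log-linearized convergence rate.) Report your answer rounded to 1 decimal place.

about 17.8 years

Near the steady state the convergence rate is λ = (1 − α)(n + g + δ).
λ = (1 − 0.5) × 0.078 = 0.5 × 0.078 = 0.0390
Half-life = ln 2 / λ = 0.6931 / 0.0390 ≈ 17.77 years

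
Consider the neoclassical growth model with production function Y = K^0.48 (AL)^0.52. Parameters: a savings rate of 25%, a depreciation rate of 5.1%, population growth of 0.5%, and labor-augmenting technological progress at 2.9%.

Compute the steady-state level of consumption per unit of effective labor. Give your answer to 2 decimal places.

c* ≈ 2.03

Steady state requires s·f(k) = (n + g + δ)·k, i.e. s·k^α = (n + g + δ)·k.
Rearranging, k^(1−α) = s / (n + g + δ).
k^0.52 = 0.25 / (0.005 + 0.029 + 0.051) = 0.25 / 0.085 = 2.9412
k* = 2.9412^(1/0.52) ≈ 7.9618
y* = (k*)^α = 7.9618^0.48 ≈ 2.7070
c* = (1 − s)·y* = (1 − 0.25) × 2.7070 ≈ 2.0303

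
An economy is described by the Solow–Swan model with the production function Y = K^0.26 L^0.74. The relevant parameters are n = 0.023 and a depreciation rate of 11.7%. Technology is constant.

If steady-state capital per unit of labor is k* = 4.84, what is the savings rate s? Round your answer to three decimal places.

At the steady state, Δk = 0, so s·k^α = (n + δ)·k.
So s / (n + δ) = (k*)^(1−α) = 4.84^0.74 = 3.2121.
Therefore s = 3.2121 × (n + δ) = 3.2121 × 0.140 = 0.4497.

s ≈ 0.450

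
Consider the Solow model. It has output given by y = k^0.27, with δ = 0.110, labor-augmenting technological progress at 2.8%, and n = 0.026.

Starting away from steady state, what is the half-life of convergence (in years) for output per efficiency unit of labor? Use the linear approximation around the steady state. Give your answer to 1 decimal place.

Near the steady state the convergence rate is λ = (1 − α)(n + g + δ).
λ = (1 − 0.27) × 0.164 = 0.73 × 0.164 = 0.11972
Half-life = ln 2 / λ = 0.6931 / 0.11972 ≈ 5.79 years

half-life ≈ 5.8 years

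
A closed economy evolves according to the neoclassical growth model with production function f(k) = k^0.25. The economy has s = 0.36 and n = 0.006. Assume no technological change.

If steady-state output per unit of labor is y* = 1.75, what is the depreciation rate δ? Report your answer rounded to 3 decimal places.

In steady state, investment equals break-even investment: s·k^α = (n + δ)·k.
Since y* = [s/(n + δ)]^(α/(1−α)), we have s/(n + δ) = (y*)^((1−α)/α) = 1.75^3 = 5.3594.
Therefore n + δ = s / 5.3594 = 0.36 / 5.3594 = 0.0672, so δ = 0.0672 − 0.006 = 0.0612.

δ ≈ 0.061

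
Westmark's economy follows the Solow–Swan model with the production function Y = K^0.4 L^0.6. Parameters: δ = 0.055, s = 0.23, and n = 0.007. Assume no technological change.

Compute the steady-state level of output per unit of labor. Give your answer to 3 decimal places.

y* = 2.396

Steady state requires s·f(k) = (n + δ)·k, i.e. s·k^α = (n + δ)·k.
Dividing both sides by k: k^(1−α) = s / (n + δ).
k^0.6 = 0.23 / (0.007 + 0.055) = 0.23 / 0.062 = 3.7097
k* = 3.7097^(1/0.6) ≈ 8.8899
y* = (k*)^α = 8.8899^0.4 ≈ 2.3964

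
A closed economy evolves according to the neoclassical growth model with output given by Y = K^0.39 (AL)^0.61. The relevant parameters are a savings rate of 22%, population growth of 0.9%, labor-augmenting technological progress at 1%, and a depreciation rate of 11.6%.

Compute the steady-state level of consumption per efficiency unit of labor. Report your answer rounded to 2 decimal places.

Steady state requires s·f(k) = (n + g + δ)·k, i.e. s·k^α = (n + g + δ)·k.
Rearranging, k^(1−α) = s / (n + g + δ).
k^0.61 = 0.22 / (0.009 + 0.010 + 0.116) = 0.22 / 0.135 = 1.6296
k* = 1.6296^(1/0.61) ≈ 2.2268
y* = (k*)^α = 2.2268^0.39 ≈ 1.3665
c* = (1 − s)·y* = (1 − 0.22) × 1.3665 ≈ 1.0659

c* = 1.07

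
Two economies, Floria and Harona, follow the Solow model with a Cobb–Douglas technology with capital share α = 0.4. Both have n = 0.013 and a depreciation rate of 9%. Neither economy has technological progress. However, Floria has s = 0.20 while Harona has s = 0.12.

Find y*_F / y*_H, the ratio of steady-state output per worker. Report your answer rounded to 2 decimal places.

Steady-state y* = [s/(n + δ)]^(α/(1−α)), so the ratio is [ (s_F/(n + δ)_F) / (s_H/(n + δ)_H) ]^0.6667.
s_F/(n + δ)_F = 0.20/0.103 = 1.9417; s_H/(n + δ)_H = 0.12/0.103 = 1.1650.
Ratio = (1.9417/1.1650)^0.6667 = 1.6667^0.6667 ≈ 1.4058

ratio ≈ 1.41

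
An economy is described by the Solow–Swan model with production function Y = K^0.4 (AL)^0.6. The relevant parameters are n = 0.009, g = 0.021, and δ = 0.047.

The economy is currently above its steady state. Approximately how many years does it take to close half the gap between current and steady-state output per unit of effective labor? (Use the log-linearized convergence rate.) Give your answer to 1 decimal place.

Near the steady state the convergence rate is λ = (1 − α)(n + g + δ).
λ = (1 − 0.4) × 0.077 = 0.6 × 0.077 = 0.0462
Half-life = ln 2 / λ = 0.6931 / 0.0462 ≈ 15.00 years

t_½ ≈ 15.0 years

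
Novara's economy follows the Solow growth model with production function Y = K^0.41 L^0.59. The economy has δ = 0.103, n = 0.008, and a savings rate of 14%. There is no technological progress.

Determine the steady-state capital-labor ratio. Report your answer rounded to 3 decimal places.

k* = 1.482

At the steady state, Δk = 0, so s·k^α = (n + δ)·k.
Rearranging, k^(1−α) = s / (n + δ).
k^0.59 = 0.14 / (0.008 + 0.103) = 0.14 / 0.111 = 1.2613
k* = 1.2613^(1/0.59) ≈ 1.4821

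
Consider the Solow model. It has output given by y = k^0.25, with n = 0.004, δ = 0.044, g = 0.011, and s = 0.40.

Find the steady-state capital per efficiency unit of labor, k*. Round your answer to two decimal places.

k* = 12.83

In steady state, investment equals break-even investment: s·k^α = (n + g + δ)·k.
Rearranging, k^(1−α) = s / (n + g + δ).
k^0.75 = 0.40 / (0.004 + 0.011 + 0.044) = 0.40 / 0.059 = 6.7797
k* = 6.7797^(1/0.75) ≈ 12.8316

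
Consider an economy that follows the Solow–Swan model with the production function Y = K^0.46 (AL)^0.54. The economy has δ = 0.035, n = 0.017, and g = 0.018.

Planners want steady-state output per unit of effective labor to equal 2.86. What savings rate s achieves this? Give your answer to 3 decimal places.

At the steady state, Δk = 0, so s·k^α = (n + g + δ)·k.
Since y* = [s/(n + g + δ)]^(α/(1−α)), we have s/(n + g + δ) = (y*)^((1−α)/α) = 2.86^1.1739 = 3.4334.
Therefore s = 3.4334 × (n + g + δ) = 3.4334 × 0.070 = 0.2403.

s ≈ 0.240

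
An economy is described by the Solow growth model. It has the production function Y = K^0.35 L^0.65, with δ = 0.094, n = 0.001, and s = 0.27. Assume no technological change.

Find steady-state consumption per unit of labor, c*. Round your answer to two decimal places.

Steady state requires s·f(k) = (n + δ)·k, i.e. s·k^α = (n + δ)·k.
Rearranging, k^(1−α) = s / (n + δ).
k^0.65 = 0.27 / (0.001 + 0.094) = 0.27 / 0.095 = 2.8421
k* = 2.8421^(1/0.65) ≈ 4.9878
y* = (k*)^α = 4.9878^0.35 ≈ 1.7550
c* = (1 − s)·y* = (1 − 0.27) × 1.7550 ≈ 1.2812

c* ≈ 1.28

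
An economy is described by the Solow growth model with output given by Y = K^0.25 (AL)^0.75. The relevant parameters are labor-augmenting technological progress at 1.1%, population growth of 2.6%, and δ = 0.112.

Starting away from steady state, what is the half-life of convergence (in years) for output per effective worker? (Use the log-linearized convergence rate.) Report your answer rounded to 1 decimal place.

Near the steady state the convergence rate is λ = (1 − α)(n + g + δ).
λ = (1 − 0.25) × 0.149 = 0.75 × 0.149 = 0.11175
Half-life = ln 2 / λ = 0.6931 / 0.11175 ≈ 6.20 years

t_½ ≈ 6.2 years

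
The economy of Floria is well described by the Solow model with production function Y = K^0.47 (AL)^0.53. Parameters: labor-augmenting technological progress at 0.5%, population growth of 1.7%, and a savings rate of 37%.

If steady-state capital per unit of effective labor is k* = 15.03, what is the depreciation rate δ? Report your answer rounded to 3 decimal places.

Steady state requires s·f(k) = (n + g + δ)·k, i.e. s·k^α = (n + g + δ)·k.
So s / (n + g + δ) = (k*)^(1−α) = 15.03^0.53 = 4.2052.
Therefore n + g + δ = s / 4.2052 = 0.37 / 4.2052 = 0.0880, so δ = 0.0880 − 0.022 = 0.0660.

δ ≈ 0.066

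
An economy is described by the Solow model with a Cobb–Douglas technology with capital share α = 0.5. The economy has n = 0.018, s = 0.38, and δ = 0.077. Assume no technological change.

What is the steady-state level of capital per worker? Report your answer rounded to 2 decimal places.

At the steady state, Δk = 0, so s·k^α = (n + δ)·k.
Rearranging, k^(1−α) = s / (n + δ).
k^0.5 = 0.38 / (0.018 + 0.077) = 0.38 / 0.095 = 4.0000
k* = 4.0000^(1/0.5) ≈ 16.0000

k* = 16.00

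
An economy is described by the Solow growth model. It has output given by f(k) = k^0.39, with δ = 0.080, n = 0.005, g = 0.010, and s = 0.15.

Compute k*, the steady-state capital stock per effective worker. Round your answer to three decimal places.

k* = 2.114

Steady state requires s·f(k) = (n + g + δ)·k, i.e. s·k^α = (n + g + δ)·k.
Rearranging, k^(1−α) = s / (n + g + δ).
k^0.61 = 0.15 / (0.005 + 0.010 + 0.080) = 0.15 / 0.095 = 1.5789
k* = 1.5789^(1/0.61) ≈ 2.1143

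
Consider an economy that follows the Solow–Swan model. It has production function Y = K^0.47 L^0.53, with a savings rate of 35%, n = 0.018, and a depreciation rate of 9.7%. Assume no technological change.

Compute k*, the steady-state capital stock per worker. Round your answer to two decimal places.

k* ≈ 8.17

Steady state requires s·f(k) = (n + δ)·k, i.e. s·k^α = (n + δ)·k.
Rearranging, k^(1−α) = s / (n + δ).
k^0.53 = 0.35 / (0.018 + 0.097) = 0.35 / 0.115 = 3.0435
k* = 3.0435^(1/0.53) ≈ 8.1663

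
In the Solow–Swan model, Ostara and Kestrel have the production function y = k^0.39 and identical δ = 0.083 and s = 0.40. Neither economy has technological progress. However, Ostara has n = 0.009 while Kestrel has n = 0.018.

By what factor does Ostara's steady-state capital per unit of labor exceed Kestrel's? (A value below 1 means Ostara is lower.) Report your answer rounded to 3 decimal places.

Steady-state k* = [s/(n + δ)]^(1/(1−α)), so the ratio is [ (s_O/(n + δ)_O) / (s_K/(n + δ)_K) ]^1.6393.
s_O/(n + δ)_O = 0.40/0.092 = 4.3478; s_K/(n + δ)_K = 0.40/0.101 = 3.9604.
Ratio = (4.3478/3.9604)^1.6393 = 1.0978^1.6393 ≈ 1.1653

k*_O / k*_K ≈ 1.165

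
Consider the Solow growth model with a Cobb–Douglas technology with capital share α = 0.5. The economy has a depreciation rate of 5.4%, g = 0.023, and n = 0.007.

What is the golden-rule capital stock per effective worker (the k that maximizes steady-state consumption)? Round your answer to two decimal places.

k_gold ≈ 35.43

The golden rule sets f'(k) = n + g + δ, i.e. α·k^(α−1) = n + g + δ.
So k^(1−α) = α / (n + g + δ) = 0.5 / 0.084 = 5.9524.
k_gold = 5.9524^(1/0.5) ≈ 35.4311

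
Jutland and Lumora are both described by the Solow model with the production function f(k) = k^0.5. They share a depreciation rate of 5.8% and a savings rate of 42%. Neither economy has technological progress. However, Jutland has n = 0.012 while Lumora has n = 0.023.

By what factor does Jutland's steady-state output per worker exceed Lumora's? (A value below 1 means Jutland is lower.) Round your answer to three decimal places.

y*_J / y*_L ≈ 1.157

Steady-state y* = [s/(n + δ)]^(α/(1−α)), so the ratio is [ (s_J/(n + δ)_J) / (s_L/(n + δ)_L) ]^1.
s_J/(n + δ)_J = 0.42/0.070 = 6.0000; s_L/(n + δ)_L = 0.42/0.081 = 5.1852.
Ratio = (6.0000/5.1852)^1 = 1.1571^1 ≈ 1.1571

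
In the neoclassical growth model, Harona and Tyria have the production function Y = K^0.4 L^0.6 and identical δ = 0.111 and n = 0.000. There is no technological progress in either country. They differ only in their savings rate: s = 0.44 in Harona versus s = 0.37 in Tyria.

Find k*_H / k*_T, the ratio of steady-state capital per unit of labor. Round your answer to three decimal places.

Steady-state k* = [s/(n + δ)]^(1/(1−α)), so the ratio is [ (s_H/(n + δ)_H) / (s_T/(n + δ)_T) ]^1.6667.
s_H/(n + δ)_H = 0.44/0.111 = 3.9640; s_T/(n + δ)_T = 0.37/0.111 = 3.3333.
Ratio = (3.9640/3.3333)^1.6667 = 1.1892^1.6667 ≈ 1.3348

k*_H / k*_T ≈ 1.335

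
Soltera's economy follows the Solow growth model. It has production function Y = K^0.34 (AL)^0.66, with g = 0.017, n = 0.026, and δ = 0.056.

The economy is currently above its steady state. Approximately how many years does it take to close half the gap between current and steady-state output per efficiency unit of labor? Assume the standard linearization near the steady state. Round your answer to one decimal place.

Near the steady state the convergence rate is λ = (1 − α)(n + g + δ).
λ = (1 − 0.34) × 0.099 = 0.66 × 0.099 = 0.06534
Half-life = ln 2 / λ = 0.6931 / 0.06534 ≈ 10.61 years

about 10.6 years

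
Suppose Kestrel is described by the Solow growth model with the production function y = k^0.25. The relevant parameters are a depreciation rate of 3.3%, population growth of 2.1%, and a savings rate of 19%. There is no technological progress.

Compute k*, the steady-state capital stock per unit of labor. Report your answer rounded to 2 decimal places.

In steady state, investment equals break-even investment: s·k^α = (n + δ)·k.
Dividing both sides by k: k^(1−α) = s / (n + δ).
k^0.75 = 0.19 / (0.021 + 0.033) = 0.19 / 0.054 = 3.5185
k* = 3.5185^(1/0.75) ≈ 5.3515

k* = 5.35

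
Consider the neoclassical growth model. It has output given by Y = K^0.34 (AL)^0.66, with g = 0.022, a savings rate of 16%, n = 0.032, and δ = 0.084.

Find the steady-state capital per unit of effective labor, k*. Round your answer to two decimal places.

k* ≈ 1.25

At the steady state, Δk = 0, so s·k^α = (n + g + δ)·k.
Dividing both sides by k: k^(1−α) = s / (n + g + δ).
k^0.66 = 0.16 / (0.032 + 0.022 + 0.084) = 0.16 / 0.138 = 1.1594
k* = 1.1594^(1/0.66) ≈ 1.2512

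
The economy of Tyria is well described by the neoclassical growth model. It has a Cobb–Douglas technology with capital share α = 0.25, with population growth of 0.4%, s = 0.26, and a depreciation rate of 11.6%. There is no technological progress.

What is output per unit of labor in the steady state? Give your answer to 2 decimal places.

In steady state, investment equals break-even investment: s·k^α = (n + δ)·k.
Dividing both sides by k: k^(1−α) = s / (n + δ).
k^0.75 = 0.26 / (0.004 + 0.116) = 0.26 / 0.120 = 2.1667
k* = 2.1667^(1/0.75) ≈ 2.8037
y* = (k*)^α = 2.8037^0.25 ≈ 1.2940

y* = 1.29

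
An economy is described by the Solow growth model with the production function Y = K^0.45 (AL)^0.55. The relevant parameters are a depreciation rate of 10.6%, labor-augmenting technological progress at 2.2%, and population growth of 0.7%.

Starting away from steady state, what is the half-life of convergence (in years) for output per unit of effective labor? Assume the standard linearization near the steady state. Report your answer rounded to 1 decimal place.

Near the steady state the convergence rate is λ = (1 − α)(n + g + δ).
λ = (1 − 0.45) × 0.135 = 0.55 × 0.135 = 0.07425
Half-life = ln 2 / λ = 0.6931 / 0.07425 ≈ 9.33 years

half-life ≈ 9.3 years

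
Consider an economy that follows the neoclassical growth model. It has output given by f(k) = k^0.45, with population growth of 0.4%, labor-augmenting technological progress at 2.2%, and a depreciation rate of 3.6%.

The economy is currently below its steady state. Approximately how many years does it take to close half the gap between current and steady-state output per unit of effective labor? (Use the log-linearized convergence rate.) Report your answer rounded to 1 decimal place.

about 20.3 years

Near the steady state the convergence rate is λ = (1 − α)(n + g + δ).
λ = (1 − 0.45) × 0.062 = 0.55 × 0.062 = 0.0341
Half-life = ln 2 / λ = 0.6931 / 0.0341 ≈ 20.33 years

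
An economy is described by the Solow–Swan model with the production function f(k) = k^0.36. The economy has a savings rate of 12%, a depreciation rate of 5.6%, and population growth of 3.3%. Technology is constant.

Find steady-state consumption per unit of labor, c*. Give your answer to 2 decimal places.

In steady state, investment equals break-even investment: s·k^α = (n + δ)·k.
Rearranging, k^(1−α) = s / (n + δ).
k^0.64 = 0.12 / (0.033 + 0.056) = 0.12 / 0.089 = 1.3483
k* = 1.3483^(1/0.64) ≈ 1.5951
y* = (k*)^α = 1.5951^0.36 ≈ 1.1831
c* = (1 − s)·y* = (1 − 0.12) × 1.1831 ≈ 1.0411

c* = 1.04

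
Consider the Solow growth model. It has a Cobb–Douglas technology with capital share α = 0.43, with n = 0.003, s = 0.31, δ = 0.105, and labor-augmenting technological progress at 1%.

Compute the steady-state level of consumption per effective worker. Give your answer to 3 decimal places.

c* = 1.430

In steady state, investment equals break-even investment: s·k^α = (n + g + δ)·k.
Dividing both sides by k: k^(1−α) = s / (n + g + δ).
k^0.57 = 0.31 / (0.003 + 0.010 + 0.105) = 0.31 / 0.118 = 2.6271
k* = 2.6271^(1/0.57) ≈ 5.4441
y* = (k*)^α = 5.4441^0.43 ≈ 2.0723
c* = (1 − s)·y* = (1 − 0.31) × 2.0723 ≈ 1.4299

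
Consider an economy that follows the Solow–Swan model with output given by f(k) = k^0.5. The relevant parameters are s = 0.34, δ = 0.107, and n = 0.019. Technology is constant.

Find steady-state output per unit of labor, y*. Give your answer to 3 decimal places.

y* = 2.698

Steady state requires s·f(k) = (n + δ)·k, i.e. s·k^α = (n + δ)·k.
Dividing both sides by k: k^(1−α) = s / (n + δ).
k^0.5 = 0.34 / (0.019 + 0.107) = 0.34 / 0.126 = 2.6984
k* = 2.6984^(1/0.5) ≈ 7.2814
y* = (k*)^α = 7.2814^0.5 ≈ 2.6984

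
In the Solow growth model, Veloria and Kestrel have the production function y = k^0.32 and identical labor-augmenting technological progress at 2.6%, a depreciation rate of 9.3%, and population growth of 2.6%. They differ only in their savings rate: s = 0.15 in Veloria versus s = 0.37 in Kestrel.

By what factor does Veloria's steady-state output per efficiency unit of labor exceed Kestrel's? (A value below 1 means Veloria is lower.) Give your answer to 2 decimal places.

ratio ≈ 0.65

Steady-state y* = [s/(n + g + δ)]^(α/(1−α)), so the ratio is [ (s_V/(n + g + δ)_V) / (s_K/(n + g + δ)_K) ]^0.4706.
s_V/(n + g + δ)_V = 0.15/0.145 = 1.0345; s_K/(n + g + δ)_K = 0.37/0.145 = 2.5517.
Ratio = (1.0345/2.5517)^0.4706 = 0.4054^0.4706 ≈ 0.6538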